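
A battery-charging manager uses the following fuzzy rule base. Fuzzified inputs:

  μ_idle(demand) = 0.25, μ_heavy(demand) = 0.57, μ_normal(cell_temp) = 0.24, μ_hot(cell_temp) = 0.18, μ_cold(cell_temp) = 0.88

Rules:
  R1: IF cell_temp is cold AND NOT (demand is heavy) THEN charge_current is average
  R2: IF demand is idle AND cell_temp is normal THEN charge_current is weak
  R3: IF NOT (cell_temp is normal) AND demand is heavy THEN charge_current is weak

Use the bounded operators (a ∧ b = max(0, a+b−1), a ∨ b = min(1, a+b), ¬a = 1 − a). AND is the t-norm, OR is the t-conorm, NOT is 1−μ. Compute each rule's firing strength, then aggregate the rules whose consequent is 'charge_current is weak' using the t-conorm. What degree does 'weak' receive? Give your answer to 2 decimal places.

0.33

R1: cold=0.88, ¬heavy=1−0.57=0.43; AND[max(0, a+b−1)] → w = 0.31
R2: idle=0.25, normal=0.24; AND[max(0, a+b−1)] → w = 0.00
R3: ¬normal=1−0.24=0.76, heavy=0.57; AND[max(0, a+b−1)] → w = 0.33
Rules with consequent 'weak': {R2, R3} → strengths 0.00, 0.33
Aggregate via t-conorm [min(1, a+b)]: 0.33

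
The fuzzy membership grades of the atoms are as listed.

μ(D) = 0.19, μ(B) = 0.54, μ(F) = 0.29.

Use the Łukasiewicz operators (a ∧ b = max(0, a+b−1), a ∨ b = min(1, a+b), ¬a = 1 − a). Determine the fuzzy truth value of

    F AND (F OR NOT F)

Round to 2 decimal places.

NOT F = 1 − 0.29 = 0.71
F OR NOT F = min(1, a+b) on (0.29, 0.71) = 1.00
F AND (F OR NOT F) = max(0, a+b−1) on (0.29, 1.00) = 0.29

0.29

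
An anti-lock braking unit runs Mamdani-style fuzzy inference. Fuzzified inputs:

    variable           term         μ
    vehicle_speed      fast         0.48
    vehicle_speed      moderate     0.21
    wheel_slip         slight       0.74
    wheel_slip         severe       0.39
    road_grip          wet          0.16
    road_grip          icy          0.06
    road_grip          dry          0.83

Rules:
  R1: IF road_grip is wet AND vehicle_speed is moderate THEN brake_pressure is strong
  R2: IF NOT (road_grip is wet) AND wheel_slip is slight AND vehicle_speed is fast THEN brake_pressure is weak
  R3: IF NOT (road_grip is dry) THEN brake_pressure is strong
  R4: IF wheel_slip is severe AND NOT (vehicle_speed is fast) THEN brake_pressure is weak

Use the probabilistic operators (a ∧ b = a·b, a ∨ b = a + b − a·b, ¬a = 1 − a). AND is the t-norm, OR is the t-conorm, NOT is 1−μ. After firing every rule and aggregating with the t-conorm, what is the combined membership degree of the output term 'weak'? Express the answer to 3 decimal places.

0.441

R1: wet=0.16, moderate=0.21; AND[a·b] → w = 0.0336
R2: ¬wet=1−0.16=0.84, slight=0.74, fast=0.48; AND[a·b] → w = 0.2984
R3: ¬dry=1−0.83=0.17 → w = 0.1700
R4: severe=0.39, ¬fast=1−0.48=0.52; AND[a·b] → w = 0.2028
Rules with consequent 'weak': {R2, R4} → strengths 0.2984, 0.2028
Aggregate via t-conorm [a + b − a·b]: 0.4407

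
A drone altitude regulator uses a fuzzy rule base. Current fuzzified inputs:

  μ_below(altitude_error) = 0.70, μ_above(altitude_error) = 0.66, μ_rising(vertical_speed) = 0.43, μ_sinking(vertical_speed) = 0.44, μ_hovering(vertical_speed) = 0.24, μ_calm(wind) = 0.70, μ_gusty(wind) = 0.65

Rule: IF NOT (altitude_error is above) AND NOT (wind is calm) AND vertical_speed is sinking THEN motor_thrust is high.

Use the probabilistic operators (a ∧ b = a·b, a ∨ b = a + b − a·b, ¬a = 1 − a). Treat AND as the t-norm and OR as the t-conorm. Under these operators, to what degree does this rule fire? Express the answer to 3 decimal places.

firing strength: ¬above=1−0.66=0.34, ¬calm=1−0.70=0.30, sinking=0.44; AND[a·b] → w = 0.0449

0.045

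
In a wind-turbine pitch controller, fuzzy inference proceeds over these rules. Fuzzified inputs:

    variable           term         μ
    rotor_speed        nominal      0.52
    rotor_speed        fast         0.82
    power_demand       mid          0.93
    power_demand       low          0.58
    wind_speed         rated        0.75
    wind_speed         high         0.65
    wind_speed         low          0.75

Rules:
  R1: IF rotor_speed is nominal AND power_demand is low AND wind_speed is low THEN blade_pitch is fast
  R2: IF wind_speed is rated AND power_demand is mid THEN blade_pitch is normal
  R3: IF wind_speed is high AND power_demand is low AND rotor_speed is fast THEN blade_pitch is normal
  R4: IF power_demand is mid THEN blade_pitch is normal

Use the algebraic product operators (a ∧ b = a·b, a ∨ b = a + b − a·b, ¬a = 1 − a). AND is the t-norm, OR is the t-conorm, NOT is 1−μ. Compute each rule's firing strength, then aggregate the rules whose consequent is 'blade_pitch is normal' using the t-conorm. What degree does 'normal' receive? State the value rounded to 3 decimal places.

R1: nominal=0.52, low=0.58, low=0.75; AND[a·b] → w = 0.2262
R2: rated=0.75, mid=0.93; AND[a·b] → w = 0.6975
R3: high=0.65, low=0.58, fast=0.82; AND[a·b] → w = 0.3091
R4: mid=0.93 → w = 0.9300
Rules with consequent 'normal': {R2, R3, R4} → strengths 0.6975, 0.3091, 0.9300
Aggregate via t-conorm [a + b − a·b]: 0.9854

0.985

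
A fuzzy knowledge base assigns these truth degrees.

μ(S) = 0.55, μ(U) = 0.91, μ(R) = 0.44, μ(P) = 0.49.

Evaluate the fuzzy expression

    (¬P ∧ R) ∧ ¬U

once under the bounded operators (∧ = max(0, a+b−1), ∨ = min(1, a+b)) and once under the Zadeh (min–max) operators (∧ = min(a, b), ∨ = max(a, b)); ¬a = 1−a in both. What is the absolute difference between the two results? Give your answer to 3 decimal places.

Under bounded:
  ¬P = 1 − 0.49 = 0.51
  ¬P ∧ R = max(0, a+b−1) on (0.51, 0.44) = 0.00
  ¬U = 1 − 0.91 = 0.09
  (¬P ∧ R) ∧ ¬U = max(0, a+b−1) on (0.00, 0.09) = 0.00
  → value = 0.0000
Under Zadeh (min–max):
  ¬P = 1 − 0.49 = 0.51
  ¬P ∧ R = min(a, b) on (0.51, 0.44) = 0.44
  ¬U = 1 − 0.91 = 0.09
  (¬P ∧ R) ∧ ¬U = min(a, b) on (0.44, 0.09) = 0.09
  → value = 0.0900
|0.0000 − 0.0900| = 0.090

0.090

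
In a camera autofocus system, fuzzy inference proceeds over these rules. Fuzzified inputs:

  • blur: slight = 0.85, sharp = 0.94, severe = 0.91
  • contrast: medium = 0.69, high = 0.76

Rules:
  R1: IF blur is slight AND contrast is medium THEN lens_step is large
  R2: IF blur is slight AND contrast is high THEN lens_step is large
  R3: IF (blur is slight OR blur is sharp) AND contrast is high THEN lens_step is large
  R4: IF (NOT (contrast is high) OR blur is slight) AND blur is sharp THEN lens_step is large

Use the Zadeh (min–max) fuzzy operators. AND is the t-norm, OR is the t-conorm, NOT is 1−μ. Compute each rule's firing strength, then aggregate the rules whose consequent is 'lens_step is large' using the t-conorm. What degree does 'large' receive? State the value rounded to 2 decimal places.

0.85

R1: slight=0.85, medium=0.69; AND[min(a, b)] → w = 0.69
R2: slight=0.85, high=0.76; AND[min(a, b)] → w = 0.76
R3: (slight=0.85 OR sharp=0.94) = 0.94; AND[min(a, b)] with high=0.76 → w = 0.76
R4: (¬high=1−0.76=0.24 OR slight=0.85) = 0.85; AND[min(a, b)] with sharp=0.94 → w = 0.85
Rules with consequent 'large': {R1, R2, R3, R4} → strengths 0.69, 0.76, 0.76, 0.85
Aggregate via t-conorm [max(a, b)]: 0.85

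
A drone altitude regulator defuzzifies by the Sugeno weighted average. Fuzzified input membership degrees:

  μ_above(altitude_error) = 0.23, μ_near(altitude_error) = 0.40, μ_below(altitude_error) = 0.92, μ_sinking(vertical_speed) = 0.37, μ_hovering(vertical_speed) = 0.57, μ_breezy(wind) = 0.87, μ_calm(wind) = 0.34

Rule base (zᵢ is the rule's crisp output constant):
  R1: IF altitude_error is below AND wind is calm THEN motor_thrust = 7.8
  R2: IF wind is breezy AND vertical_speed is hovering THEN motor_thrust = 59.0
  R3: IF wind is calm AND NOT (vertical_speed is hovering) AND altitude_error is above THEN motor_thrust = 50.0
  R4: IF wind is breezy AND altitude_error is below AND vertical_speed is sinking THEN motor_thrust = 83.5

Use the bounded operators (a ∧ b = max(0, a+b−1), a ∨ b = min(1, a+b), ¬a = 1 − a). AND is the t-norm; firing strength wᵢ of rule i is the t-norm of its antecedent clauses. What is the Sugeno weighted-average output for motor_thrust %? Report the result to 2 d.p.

R1 (z=7.8): below=0.92, calm=0.34; AND[max(0, a+b−1)] → w = 0.26
R2 (z=59.0): breezy=0.87, hovering=0.57; AND[max(0, a+b−1)] → w = 0.44
R3 (z=50.0): calm=0.34, ¬hovering=1−0.57=0.43, above=0.23; AND[max(0, a+b−1)] → w = 0.00
R4 (z=83.5): breezy=0.87, below=0.92, sinking=0.37; AND[max(0, a+b−1)] → w = 0.16
Weighted average = (0.26·7.8 + 0.44·59.0 + 0.00·50.0 + 0.16·83.5) / (0.26 + 0.44 + 0.00 + 0.16)
  = 41.3480 / 0.8600 = 48.08

48.08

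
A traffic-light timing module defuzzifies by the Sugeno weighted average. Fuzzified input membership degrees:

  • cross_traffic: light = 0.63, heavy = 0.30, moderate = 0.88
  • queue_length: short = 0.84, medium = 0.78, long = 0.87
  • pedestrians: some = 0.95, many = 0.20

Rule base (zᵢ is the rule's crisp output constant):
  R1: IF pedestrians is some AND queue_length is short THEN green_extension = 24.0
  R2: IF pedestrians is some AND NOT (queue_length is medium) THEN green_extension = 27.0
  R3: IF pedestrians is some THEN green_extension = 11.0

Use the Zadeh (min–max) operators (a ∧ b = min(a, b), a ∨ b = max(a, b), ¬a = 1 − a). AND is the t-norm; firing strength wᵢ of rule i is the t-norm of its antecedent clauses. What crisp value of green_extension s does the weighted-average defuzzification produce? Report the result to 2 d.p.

18.18

R1 (z=24.0): some=0.95, short=0.84; AND[min(a, b)] → w = 0.84
R2 (z=27.0): some=0.95, ¬medium=1−0.78=0.22; AND[min(a, b)] → w = 0.22
R3 (z=11.0): some=0.95 → w = 0.95
Weighted average = (0.84·24.0 + 0.22·27.0 + 0.95·11.0) / (0.84 + 0.22 + 0.95)
  = 36.5500 / 2.0100 = 18.18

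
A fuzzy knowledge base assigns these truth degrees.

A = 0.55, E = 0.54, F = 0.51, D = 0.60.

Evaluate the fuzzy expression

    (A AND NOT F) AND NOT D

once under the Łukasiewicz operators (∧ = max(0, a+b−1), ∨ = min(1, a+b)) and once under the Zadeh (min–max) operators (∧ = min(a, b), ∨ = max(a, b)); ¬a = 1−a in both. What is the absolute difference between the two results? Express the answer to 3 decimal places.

Under Łukasiewicz:
  NOT F = 1 − 0.51 = 0.49
  A AND NOT F = max(0, a+b−1) on (0.55, 0.49) = 0.04
  NOT D = 1 − 0.60 = 0.40
  (A AND NOT F) AND NOT D = max(0, a+b−1) on (0.04, 0.40) = 0.00
  → value = 0.0000
Under Zadeh (min–max):
  NOT F = 1 − 0.51 = 0.49
  A AND NOT F = min(a, b) on (0.55, 0.49) = 0.49
  NOT D = 1 − 0.60 = 0.40
  (A AND NOT F) AND NOT D = min(a, b) on (0.49, 0.40) = 0.40
  → value = 0.4000
|0.0000 − 0.4000| = 0.400

0.400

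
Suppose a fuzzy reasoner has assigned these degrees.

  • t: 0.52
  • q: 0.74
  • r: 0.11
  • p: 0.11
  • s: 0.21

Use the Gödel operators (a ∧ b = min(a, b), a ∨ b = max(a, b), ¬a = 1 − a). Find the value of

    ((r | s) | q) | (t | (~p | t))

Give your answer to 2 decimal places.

r | s = max(a, b) on (0.11, 0.21) = 0.21
(r | s) | q = max(a, b) on (0.21, 0.74) = 0.74
~p = 1 − 0.11 = 0.89
~p | t = max(a, b) on (0.89, 0.52) = 0.89
t | (~p | t) = max(a, b) on (0.52, 0.89) = 0.89
((r | s) | q) | (t | (~p | t)) = max(a, b) on (0.74, 0.89) = 0.89

0.89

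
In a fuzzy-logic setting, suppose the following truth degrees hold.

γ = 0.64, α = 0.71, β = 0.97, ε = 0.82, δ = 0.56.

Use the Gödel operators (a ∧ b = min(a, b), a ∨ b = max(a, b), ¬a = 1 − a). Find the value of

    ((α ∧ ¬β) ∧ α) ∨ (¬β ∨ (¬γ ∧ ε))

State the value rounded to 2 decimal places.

0.36

¬β = 1 − 0.97 = 0.03
α ∧ ¬β = min(a, b) on (0.71, 0.03) = 0.03
(α ∧ ¬β) ∧ α = min(a, b) on (0.03, 0.71) = 0.03
¬β = 1 − 0.97 = 0.03
¬γ = 1 − 0.64 = 0.36
¬γ ∧ ε = min(a, b) on (0.36, 0.82) = 0.36
¬β ∨ (¬γ ∧ ε) = max(a, b) on (0.03, 0.36) = 0.36
((α ∧ ¬β) ∧ α) ∨ (¬β ∨ (¬γ ∧ ε)) = max(a, b) on (0.03, 0.36) = 0.36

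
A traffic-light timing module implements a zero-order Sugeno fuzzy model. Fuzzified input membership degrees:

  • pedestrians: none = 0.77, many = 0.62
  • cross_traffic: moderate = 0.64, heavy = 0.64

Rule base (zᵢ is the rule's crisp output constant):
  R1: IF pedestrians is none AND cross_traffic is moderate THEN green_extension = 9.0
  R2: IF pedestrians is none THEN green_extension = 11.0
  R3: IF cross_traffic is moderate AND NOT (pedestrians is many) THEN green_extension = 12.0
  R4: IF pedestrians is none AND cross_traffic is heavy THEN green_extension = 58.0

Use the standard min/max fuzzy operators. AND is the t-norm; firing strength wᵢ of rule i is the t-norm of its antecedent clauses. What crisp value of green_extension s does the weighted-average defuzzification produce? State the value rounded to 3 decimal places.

23.008

R1 (z=9.0): none=0.77, moderate=0.64; AND[min(a, b)] → w = 0.64
R2 (z=11.0): none=0.77 → w = 0.77
R3 (z=12.0): moderate=0.64, ¬many=1−0.62=0.38; AND[min(a, b)] → w = 0.38
R4 (z=58.0): none=0.77, heavy=0.64; AND[min(a, b)] → w = 0.64
Weighted average = (0.64·9.0 + 0.77·11.0 + 0.38·12.0 + 0.64·58.0) / (0.64 + 0.77 + 0.38 + 0.64)
  = 55.9100 / 2.4300 = 23.008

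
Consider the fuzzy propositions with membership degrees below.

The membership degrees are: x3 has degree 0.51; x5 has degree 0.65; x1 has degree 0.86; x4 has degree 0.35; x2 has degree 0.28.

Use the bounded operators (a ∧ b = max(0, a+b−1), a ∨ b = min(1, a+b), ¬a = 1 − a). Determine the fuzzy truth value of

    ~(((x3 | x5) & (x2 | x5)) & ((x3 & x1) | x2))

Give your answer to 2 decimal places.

0.42

x3 | x5 = min(1, a+b) on (0.51, 0.65) = 1.00
x2 | x5 = min(1, a+b) on (0.28, 0.65) = 0.93
(x3 | x5) & (x2 | x5) = max(0, a+b−1) on (1.00, 0.93) = 0.93
x3 & x1 = max(0, a+b−1) on (0.51, 0.86) = 0.37
(x3 & x1) | x2 = min(1, a+b) on (0.37, 0.28) = 0.65
((x3 | x5) & (x2 | x5)) & ((x3 & x1) | x2) = max(0, a+b−1) on (0.93, 0.65) = 0.58
~(((x3 | x5) & (x2 | x5)) & ((x3 & x1) | x2)) = 1 − 0.58 = 0.42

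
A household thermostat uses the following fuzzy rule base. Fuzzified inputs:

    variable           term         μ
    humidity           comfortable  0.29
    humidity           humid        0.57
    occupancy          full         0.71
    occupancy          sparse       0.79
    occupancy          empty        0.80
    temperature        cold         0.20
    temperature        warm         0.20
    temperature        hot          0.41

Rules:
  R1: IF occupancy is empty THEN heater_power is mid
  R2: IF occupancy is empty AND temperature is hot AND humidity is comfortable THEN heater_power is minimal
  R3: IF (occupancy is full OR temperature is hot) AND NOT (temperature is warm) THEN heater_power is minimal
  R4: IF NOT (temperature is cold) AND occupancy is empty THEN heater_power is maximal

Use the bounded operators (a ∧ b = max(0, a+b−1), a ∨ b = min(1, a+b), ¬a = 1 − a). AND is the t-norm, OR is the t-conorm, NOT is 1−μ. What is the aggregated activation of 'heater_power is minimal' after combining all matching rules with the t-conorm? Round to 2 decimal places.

R1: empty=0.80 → w = 0.80
R2: empty=0.80, hot=0.41, comfortable=0.29; AND[max(0, a+b−1)] → w = 0.00
R3: (full=0.71 OR hot=0.41) = 1.00; AND[max(0, a+b−1)] with ¬warm=1−0.20=0.80 → w = 0.80
R4: ¬cold=1−0.20=0.80, empty=0.80; AND[max(0, a+b−1)] → w = 0.60
Rules with consequent 'minimal': {R2, R3} → strengths 0.00, 0.80
Aggregate via t-conorm [min(1, a+b)]: 0.80

0.80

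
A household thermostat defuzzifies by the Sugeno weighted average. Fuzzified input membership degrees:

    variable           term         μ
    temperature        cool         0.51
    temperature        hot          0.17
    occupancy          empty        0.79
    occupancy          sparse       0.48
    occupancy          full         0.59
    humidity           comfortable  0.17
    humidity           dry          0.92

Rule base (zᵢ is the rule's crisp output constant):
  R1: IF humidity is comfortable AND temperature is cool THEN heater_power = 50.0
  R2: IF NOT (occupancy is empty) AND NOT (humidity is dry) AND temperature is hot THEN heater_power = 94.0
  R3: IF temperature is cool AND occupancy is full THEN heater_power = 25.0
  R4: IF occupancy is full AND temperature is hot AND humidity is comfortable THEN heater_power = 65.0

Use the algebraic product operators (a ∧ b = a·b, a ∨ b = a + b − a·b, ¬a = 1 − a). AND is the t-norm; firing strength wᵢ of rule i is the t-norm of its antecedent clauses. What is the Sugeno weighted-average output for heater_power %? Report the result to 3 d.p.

R1 (z=50.0): comfortable=0.17, cool=0.51; AND[a·b] → w = 0.0867
R2 (z=94.0): ¬empty=1−0.79=0.21, ¬dry=1−0.92=0.08, hot=0.17; AND[a·b] → w = 0.0029
R3 (z=25.0): cool=0.51, full=0.59; AND[a·b] → w = 0.3009
R4 (z=65.0): full=0.59, hot=0.17, comfortable=0.17; AND[a·b] → w = 0.0171
Weighted average = (0.0867·50.0 + 0.0029·94.0 + 0.3009·25.0 + 0.0171·65.0) / (0.0867 + 0.0029 + 0.3009 + 0.0171)
  = 13.2343 / 0.4075 = 32.476

32.476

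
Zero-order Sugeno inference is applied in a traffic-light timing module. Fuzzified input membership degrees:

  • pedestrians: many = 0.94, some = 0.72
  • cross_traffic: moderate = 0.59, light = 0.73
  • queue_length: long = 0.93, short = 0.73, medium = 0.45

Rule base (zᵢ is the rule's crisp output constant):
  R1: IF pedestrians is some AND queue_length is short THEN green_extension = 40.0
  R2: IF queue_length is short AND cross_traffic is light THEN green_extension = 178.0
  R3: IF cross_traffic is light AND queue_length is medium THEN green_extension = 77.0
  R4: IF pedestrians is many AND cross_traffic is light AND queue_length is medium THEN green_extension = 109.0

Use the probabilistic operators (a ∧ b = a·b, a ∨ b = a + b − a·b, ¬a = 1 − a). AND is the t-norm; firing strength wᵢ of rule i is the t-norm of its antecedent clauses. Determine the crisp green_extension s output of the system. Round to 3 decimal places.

R1 (z=40.0): some=0.72, short=0.73; AND[a·b] → w = 0.5256
R2 (z=178.0): short=0.73, light=0.73; AND[a·b] → w = 0.5329
R3 (z=77.0): light=0.73, medium=0.45; AND[a·b] → w = 0.3285
R4 (z=109.0): many=0.94, light=0.73, medium=0.45; AND[a·b] → w = 0.3088
Weighted average = (0.5256·40.0 + 0.5329·178.0 + 0.3285·77.0 + 0.3088·109.0) / (0.5256 + 0.5329 + 0.3285 + 0.3088)
  = 174.8328 / 1.6958 = 103.098

103.098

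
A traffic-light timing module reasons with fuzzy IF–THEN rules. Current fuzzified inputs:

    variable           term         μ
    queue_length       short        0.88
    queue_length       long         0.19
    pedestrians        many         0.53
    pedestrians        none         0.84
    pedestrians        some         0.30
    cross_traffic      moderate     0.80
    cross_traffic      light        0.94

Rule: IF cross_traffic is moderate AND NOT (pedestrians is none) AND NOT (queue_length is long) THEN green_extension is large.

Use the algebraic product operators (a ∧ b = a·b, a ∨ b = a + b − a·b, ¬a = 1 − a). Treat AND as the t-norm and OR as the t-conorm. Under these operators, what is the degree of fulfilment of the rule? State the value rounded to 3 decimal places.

firing strength: moderate=0.80, ¬none=1−0.84=0.16, ¬long=1−0.19=0.81; AND[a·b] → w = 0.1037

0.104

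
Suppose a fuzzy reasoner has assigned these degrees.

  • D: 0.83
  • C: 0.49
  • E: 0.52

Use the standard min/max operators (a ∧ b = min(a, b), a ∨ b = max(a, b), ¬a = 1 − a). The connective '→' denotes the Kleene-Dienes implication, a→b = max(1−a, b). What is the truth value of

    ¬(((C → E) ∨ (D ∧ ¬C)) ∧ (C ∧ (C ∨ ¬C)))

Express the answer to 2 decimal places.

0.51

C → E  [Kleene-Dienes: max(1−a, b)] with a=0.49, b=0.52 → 0.52
¬C = 1 − 0.49 = 0.51
D ∧ ¬C = min(a, b) on (0.83, 0.51) = 0.51
(C → E) ∨ (D ∧ ¬C) = max(a, b) on (0.52, 0.51) = 0.52
¬C = 1 − 0.49 = 0.51
C ∨ ¬C = max(a, b) on (0.49, 0.51) = 0.51
C ∧ (C ∨ ¬C) = min(a, b) on (0.49, 0.51) = 0.49
((C → E) ∨ (D ∧ ¬C)) ∧ (C ∧ (C ∨ ¬C)) = min(a, b) on (0.52, 0.49) = 0.49
¬(((C → E) ∨ (D ∧ ¬C)) ∧ (C ∧ (C ∨ ¬C))) = 1 − 0.49 = 0.51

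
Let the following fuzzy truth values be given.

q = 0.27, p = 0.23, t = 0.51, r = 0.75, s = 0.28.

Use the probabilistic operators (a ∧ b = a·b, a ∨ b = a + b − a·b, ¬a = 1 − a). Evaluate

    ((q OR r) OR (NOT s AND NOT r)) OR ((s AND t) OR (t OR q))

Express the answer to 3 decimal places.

0.954

q OR r = a + b − a·b on (0.2700, 0.7500) = 0.8175
NOT s = 1 − 0.2800 = 0.7200
NOT r = 1 − 0.7500 = 0.2500
NOT s AND NOT r = a·b on (0.7200, 0.2500) = 0.1800
(q OR r) OR (NOT s AND NOT r) = a + b − a·b on (0.8175, 0.1800) = 0.8504
s AND t = a·b on (0.2800, 0.5100) = 0.1428
t OR q = a + b − a·b on (0.5100, 0.2700) = 0.6423
(s AND t) OR (t OR q) = a + b − a·b on (0.1428, 0.6423) = 0.6934
((q OR r) OR (NOT s AND NOT r)) OR ((s AND t) OR (t OR q)) = a + b − a·b on (0.8504, 0.6934) = 0.9541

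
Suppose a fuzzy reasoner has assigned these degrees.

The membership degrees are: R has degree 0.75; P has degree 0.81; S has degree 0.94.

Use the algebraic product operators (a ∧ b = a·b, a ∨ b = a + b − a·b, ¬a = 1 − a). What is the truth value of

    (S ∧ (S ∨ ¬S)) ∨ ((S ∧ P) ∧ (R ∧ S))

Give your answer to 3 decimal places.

0.948

¬S = 1 − 0.9400 = 0.0600
S ∨ ¬S = a + b − a·b on (0.9400, 0.0600) = 0.9436
S ∧ (S ∨ ¬S) = a·b on (0.9400, 0.9436) = 0.8870
S ∧ P = a·b on (0.9400, 0.8100) = 0.7614
R ∧ S = a·b on (0.7500, 0.9400) = 0.7050
(S ∧ P) ∧ (R ∧ S) = a·b on (0.7614, 0.7050) = 0.5368
(S ∧ (S ∨ ¬S)) ∨ ((S ∧ P) ∧ (R ∧ S)) = a + b − a·b on (0.8870, 0.5368) = 0.9476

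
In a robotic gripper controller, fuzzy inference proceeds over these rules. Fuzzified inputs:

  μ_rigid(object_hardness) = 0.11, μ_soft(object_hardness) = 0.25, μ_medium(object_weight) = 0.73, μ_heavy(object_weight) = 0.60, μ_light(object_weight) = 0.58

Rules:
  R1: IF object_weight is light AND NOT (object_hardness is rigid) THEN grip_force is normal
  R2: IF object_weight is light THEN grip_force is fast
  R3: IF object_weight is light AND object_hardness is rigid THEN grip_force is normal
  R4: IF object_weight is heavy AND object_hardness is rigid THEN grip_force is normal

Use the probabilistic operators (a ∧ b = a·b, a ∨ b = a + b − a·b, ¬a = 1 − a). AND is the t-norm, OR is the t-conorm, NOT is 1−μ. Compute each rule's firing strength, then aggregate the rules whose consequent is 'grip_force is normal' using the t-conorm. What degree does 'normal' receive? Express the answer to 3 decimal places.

R1: light=0.58, ¬rigid=1−0.11=0.89; AND[a·b] → w = 0.5162
R2: light=0.58 → w = 0.5800
R3: light=0.58, rigid=0.11; AND[a·b] → w = 0.0638
R4: heavy=0.60, rigid=0.11; AND[a·b] → w = 0.0660
Rules with consequent 'normal': {R1, R3, R4} → strengths 0.5162, 0.0638, 0.0660
Aggregate via t-conorm [a + b − a·b]: 0.5770

0.577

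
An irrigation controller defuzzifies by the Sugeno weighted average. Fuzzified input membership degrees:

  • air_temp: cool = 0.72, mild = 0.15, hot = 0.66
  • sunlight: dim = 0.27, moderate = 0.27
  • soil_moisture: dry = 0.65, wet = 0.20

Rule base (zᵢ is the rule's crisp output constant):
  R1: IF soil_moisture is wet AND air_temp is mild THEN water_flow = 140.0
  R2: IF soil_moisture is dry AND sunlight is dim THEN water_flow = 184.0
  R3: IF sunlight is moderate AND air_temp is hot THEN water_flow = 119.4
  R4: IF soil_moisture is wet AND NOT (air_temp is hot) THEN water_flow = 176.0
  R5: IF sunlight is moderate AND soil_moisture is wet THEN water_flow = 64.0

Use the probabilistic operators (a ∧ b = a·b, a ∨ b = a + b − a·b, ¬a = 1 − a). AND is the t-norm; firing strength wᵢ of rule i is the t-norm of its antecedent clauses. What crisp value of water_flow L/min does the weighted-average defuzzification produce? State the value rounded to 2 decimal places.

144.74

R1 (z=140.0): wet=0.20, mild=0.15; AND[a·b] → w = 0.0300
R2 (z=184.0): dry=0.65, dim=0.27; AND[a·b] → w = 0.1755
R3 (z=119.4): moderate=0.27, hot=0.66; AND[a·b] → w = 0.1782
R4 (z=176.0): wet=0.20, ¬hot=1−0.66=0.34; AND[a·b] → w = 0.0680
R5 (z=64.0): moderate=0.27, wet=0.20; AND[a·b] → w = 0.0540
Weighted average = (0.0300·140.0 + 0.1755·184.0 + 0.1782·119.4 + 0.0680·176.0 + 0.0540·64.0) / (0.0300 + 0.1755 + 0.1782 + 0.0680 + 0.0540)
  = 73.1931 / 0.5057 = 144.74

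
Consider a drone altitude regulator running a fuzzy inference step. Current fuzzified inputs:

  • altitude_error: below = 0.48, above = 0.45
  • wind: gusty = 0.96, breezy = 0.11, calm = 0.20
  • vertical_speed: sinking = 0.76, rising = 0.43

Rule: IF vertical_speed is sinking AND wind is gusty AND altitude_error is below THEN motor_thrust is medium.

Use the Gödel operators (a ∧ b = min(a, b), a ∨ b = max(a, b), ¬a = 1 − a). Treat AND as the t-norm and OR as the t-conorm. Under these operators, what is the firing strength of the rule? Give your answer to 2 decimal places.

firing strength: sinking=0.76, gusty=0.96, below=0.48; AND[min(a, b)] → w = 0.48

0.48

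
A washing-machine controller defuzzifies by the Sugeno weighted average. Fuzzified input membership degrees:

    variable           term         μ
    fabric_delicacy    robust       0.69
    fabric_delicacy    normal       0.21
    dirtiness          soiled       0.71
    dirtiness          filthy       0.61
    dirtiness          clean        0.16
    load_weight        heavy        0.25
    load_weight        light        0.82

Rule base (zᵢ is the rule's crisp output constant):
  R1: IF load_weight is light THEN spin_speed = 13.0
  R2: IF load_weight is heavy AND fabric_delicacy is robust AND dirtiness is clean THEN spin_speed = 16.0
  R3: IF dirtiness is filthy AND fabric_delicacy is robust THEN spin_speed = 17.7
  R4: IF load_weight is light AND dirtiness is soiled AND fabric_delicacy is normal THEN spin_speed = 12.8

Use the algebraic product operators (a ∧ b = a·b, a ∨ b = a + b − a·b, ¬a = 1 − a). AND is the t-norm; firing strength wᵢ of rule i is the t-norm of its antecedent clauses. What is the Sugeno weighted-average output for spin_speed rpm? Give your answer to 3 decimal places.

14.464

R1 (z=13.0): light=0.82 → w = 0.8200
R2 (z=16.0): heavy=0.25, robust=0.69, clean=0.16; AND[a·b] → w = 0.0276
R3 (z=17.7): filthy=0.61, robust=0.69; AND[a·b] → w = 0.4209
R4 (z=12.8): light=0.82, soiled=0.71, normal=0.21; AND[a·b] → w = 0.1223
Weighted average = (0.8200·13.0 + 0.0276·16.0 + 0.4209·17.7 + 0.1223·12.8) / (0.8200 + 0.0276 + 0.4209 + 0.1223)
  = 20.1165 / 1.3908 = 14.464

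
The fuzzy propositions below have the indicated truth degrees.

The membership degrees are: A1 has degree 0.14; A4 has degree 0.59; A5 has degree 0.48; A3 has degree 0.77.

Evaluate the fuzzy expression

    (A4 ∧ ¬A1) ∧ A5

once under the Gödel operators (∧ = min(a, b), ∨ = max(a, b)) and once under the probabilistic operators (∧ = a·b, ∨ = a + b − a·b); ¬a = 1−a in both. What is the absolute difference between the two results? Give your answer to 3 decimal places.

Under Gödel:
  ¬A1 = 1 − 0.14 = 0.86
  A4 ∧ ¬A1 = min(a, b) on (0.59, 0.86) = 0.59
  (A4 ∧ ¬A1) ∧ A5 = min(a, b) on (0.59, 0.48) = 0.48
  → value = 0.4800
Under probabilistic:
  ¬A1 = 1 − 0.1400 = 0.8600
  A4 ∧ ¬A1 = a·b on (0.5900, 0.8600) = 0.5074
  (A4 ∧ ¬A1) ∧ A5 = a·b on (0.5074, 0.4800) = 0.2436
  → value = 0.2436
|0.4800 − 0.2436| = 0.236

0.236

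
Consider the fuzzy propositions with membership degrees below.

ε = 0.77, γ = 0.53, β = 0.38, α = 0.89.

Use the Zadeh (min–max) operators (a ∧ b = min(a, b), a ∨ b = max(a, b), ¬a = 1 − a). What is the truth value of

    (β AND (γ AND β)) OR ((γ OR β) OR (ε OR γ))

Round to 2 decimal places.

0.77

γ AND β = min(a, b) on (0.53, 0.38) = 0.38
β AND (γ AND β) = min(a, b) on (0.38, 0.38) = 0.38
γ OR β = max(a, b) on (0.53, 0.38) = 0.53
ε OR γ = max(a, b) on (0.77, 0.53) = 0.77
(γ OR β) OR (ε OR γ) = max(a, b) on (0.53, 0.77) = 0.77
(β AND (γ AND β)) OR ((γ OR β) OR (ε OR γ)) = max(a, b) on (0.38, 0.77) = 0.77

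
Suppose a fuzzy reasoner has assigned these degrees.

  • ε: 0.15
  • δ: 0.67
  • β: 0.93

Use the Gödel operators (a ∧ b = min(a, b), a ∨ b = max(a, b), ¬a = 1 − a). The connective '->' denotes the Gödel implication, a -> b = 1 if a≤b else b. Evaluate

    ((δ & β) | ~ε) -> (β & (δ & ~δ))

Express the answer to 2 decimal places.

0.33

δ & β = min(a, b) on (0.67, 0.93) = 0.67
~ε = 1 − 0.15 = 0.85
(δ & β) | ~ε = max(a, b) on (0.67, 0.85) = 0.85
~δ = 1 − 0.67 = 0.33
δ & ~δ = min(a, b) on (0.67, 0.33) = 0.33
β & (δ & ~δ) = min(a, b) on (0.93, 0.33) = 0.33
((δ & β) | ~ε) -> (β & (δ & ~δ))  [Gödel: 1 if a≤b else b] with a=0.85, b=0.33 → 0.33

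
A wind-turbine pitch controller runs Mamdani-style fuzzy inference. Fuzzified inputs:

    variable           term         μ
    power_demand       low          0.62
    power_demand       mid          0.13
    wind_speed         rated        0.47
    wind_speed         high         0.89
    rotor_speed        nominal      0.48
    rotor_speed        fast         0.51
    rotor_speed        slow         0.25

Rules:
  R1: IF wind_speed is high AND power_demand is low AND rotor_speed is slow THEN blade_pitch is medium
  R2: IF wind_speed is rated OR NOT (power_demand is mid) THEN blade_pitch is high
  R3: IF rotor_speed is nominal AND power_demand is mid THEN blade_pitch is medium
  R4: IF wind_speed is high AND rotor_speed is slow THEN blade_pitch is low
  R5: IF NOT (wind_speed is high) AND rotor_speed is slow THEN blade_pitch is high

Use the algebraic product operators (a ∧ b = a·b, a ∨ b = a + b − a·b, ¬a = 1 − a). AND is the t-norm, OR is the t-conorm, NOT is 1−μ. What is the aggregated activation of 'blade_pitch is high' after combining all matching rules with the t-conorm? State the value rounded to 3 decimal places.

0.933

R1: high=0.89, low=0.62, slow=0.25; AND[a·b] → w = 0.1379
R2: rated=0.47, ¬mid=1−0.13=0.87; OR[a + b − a·b] → w = 0.9311
R3: nominal=0.48, mid=0.13; AND[a·b] → w = 0.0624
R4: high=0.89, slow=0.25; AND[a·b] → w = 0.2225
R5: ¬high=1−0.89=0.11, slow=0.25; AND[a·b] → w = 0.0275
Rules with consequent 'high': {R2, R5} → strengths 0.9311, 0.0275
Aggregate via t-conorm [a + b − a·b]: 0.9330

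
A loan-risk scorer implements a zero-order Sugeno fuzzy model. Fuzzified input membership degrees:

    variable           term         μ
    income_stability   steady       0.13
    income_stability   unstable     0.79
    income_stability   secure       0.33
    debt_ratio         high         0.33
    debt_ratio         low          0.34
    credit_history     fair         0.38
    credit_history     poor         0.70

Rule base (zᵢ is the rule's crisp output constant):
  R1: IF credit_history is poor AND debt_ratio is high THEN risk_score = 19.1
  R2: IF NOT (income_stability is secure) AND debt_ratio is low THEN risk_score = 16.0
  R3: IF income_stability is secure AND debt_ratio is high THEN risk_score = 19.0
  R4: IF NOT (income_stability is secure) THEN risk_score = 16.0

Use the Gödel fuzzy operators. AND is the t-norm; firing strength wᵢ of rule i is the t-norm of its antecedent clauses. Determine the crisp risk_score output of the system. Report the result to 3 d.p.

R1 (z=19.1): poor=0.70, high=0.33; AND[min(a, b)] → w = 0.33
R2 (z=16.0): ¬secure=1−0.33=0.67, low=0.34; AND[min(a, b)] → w = 0.34
R3 (z=19.0): secure=0.33, high=0.33; AND[min(a, b)] → w = 0.33
R4 (z=16.0): ¬secure=1−0.33=0.67 → w = 0.67
Weighted average = (0.33·19.1 + 0.34·16.0 + 0.33·19.0 + 0.67·16.0) / (0.33 + 0.34 + 0.33 + 0.67)
  = 28.7330 / 1.6700 = 17.205

17.205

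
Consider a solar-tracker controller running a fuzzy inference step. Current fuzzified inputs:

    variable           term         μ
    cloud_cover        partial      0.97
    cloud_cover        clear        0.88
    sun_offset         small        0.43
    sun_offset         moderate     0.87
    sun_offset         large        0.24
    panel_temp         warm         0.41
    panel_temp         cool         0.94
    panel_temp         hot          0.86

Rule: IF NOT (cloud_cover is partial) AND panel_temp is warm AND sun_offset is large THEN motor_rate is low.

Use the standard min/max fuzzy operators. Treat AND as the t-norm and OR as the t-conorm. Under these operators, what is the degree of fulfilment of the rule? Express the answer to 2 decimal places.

firing strength: ¬partial=1−0.97=0.03, warm=0.41, large=0.24; AND[min(a, b)] → w = 0.03

0.03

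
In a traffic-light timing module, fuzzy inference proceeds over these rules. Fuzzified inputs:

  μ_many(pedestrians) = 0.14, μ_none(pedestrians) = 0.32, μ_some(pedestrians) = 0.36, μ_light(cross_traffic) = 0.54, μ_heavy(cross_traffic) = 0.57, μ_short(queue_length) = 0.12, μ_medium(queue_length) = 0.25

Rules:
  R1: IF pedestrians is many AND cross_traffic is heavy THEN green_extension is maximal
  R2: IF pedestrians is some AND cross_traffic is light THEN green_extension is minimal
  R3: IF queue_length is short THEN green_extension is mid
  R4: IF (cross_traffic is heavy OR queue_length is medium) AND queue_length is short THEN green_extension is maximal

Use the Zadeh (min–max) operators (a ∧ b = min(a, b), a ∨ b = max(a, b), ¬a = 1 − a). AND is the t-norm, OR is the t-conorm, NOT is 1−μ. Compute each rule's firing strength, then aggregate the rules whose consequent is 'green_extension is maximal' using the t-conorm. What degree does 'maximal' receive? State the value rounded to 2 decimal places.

R1: many=0.14, heavy=0.57; AND[min(a, b)] → w = 0.14
R2: some=0.36, light=0.54; AND[min(a, b)] → w = 0.36
R3: short=0.12 → w = 0.12
R4: (heavy=0.57 OR medium=0.25) = 0.57; AND[min(a, b)] with short=0.12 → w = 0.12
Rules with consequent 'maximal': {R1, R4} → strengths 0.14, 0.12
Aggregate via t-conorm [max(a, b)]: 0.14

0.14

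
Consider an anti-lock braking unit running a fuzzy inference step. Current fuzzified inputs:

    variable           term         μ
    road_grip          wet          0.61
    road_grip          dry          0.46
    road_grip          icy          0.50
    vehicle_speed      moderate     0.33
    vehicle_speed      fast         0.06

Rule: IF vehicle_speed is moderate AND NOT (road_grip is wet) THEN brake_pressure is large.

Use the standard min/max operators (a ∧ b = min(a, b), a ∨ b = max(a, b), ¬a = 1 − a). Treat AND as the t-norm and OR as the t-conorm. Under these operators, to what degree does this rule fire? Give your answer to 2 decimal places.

0.33

firing strength: moderate=0.33, ¬wet=1−0.61=0.39; AND[min(a, b)] → w = 0.33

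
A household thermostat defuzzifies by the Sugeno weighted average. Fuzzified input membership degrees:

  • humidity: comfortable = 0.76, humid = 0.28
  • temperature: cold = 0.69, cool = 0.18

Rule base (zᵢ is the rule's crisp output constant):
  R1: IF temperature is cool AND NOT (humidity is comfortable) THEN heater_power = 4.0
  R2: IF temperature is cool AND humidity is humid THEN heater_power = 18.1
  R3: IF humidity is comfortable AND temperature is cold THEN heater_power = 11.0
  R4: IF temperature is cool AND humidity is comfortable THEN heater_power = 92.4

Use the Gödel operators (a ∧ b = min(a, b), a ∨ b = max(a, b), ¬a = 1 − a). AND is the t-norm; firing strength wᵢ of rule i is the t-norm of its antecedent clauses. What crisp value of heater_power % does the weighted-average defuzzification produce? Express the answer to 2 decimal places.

R1 (z=4.0): cool=0.18, ¬comfortable=1−0.76=0.24; AND[min(a, b)] → w = 0.18
R2 (z=18.1): cool=0.18, humid=0.28; AND[min(a, b)] → w = 0.18
R3 (z=11.0): comfortable=0.76, cold=0.69; AND[min(a, b)] → w = 0.69
R4 (z=92.4): cool=0.18, comfortable=0.76; AND[min(a, b)] → w = 0.18
Weighted average = (0.18·4.0 + 0.18·18.1 + 0.69·11.0 + 0.18·92.4) / (0.18 + 0.18 + 0.69 + 0.18)
  = 28.2000 / 1.2300 = 22.93

22.93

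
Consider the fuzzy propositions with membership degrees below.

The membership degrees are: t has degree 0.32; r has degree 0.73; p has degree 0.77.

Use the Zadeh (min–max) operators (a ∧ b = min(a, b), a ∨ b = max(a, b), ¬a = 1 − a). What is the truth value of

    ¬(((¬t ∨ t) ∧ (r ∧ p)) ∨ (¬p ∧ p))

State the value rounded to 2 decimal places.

0.32

¬t = 1 − 0.32 = 0.68
¬t ∨ t = max(a, b) on (0.68, 0.32) = 0.68
r ∧ p = min(a, b) on (0.73, 0.77) = 0.73
(¬t ∨ t) ∧ (r ∧ p) = min(a, b) on (0.68, 0.73) = 0.68
¬p = 1 − 0.77 = 0.23
¬p ∧ p = min(a, b) on (0.23, 0.77) = 0.23
((¬t ∨ t) ∧ (r ∧ p)) ∨ (¬p ∧ p) = max(a, b) on (0.68, 0.23) = 0.68
¬(((¬t ∨ t) ∧ (r ∧ p)) ∨ (¬p ∧ p)) = 1 − 0.68 = 0.32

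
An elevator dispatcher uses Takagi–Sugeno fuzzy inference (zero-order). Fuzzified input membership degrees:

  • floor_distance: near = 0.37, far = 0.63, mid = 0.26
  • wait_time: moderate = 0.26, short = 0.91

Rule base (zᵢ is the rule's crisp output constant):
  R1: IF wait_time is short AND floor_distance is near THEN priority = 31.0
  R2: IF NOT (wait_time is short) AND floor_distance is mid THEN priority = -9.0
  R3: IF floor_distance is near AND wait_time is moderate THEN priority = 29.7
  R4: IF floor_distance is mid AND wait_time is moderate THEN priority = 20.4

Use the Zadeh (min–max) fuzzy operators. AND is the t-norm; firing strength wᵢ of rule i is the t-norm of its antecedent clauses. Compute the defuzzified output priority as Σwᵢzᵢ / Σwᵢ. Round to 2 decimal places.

R1 (z=31.0): short=0.91, near=0.37; AND[min(a, b)] → w = 0.37
R2 (z=-9.0): ¬short=1−0.91=0.09, mid=0.26; AND[min(a, b)] → w = 0.09
R3 (z=29.7): near=0.37, moderate=0.26; AND[min(a, b)] → w = 0.26
R4 (z=20.4): mid=0.26, moderate=0.26; AND[min(a, b)] → w = 0.26
Weighted average = (0.37·31.0 + 0.09·-9.0 + 0.26·29.7 + 0.26·20.4) / (0.37 + 0.09 + 0.26 + 0.26)
  = 23.6860 / 0.9800 = 24.17

24.17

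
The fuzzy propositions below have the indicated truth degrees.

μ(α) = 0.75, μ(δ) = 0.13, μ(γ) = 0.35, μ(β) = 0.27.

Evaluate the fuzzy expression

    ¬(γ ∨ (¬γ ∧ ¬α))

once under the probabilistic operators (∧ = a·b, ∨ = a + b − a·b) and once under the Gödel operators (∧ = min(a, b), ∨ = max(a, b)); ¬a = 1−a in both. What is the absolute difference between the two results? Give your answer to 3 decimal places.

Under probabilistic:
  ¬γ = 1 − 0.3500 = 0.6500
  ¬α = 1 − 0.7500 = 0.2500
  ¬γ ∧ ¬α = a·b on (0.6500, 0.2500) = 0.1625
  γ ∨ (¬γ ∧ ¬α) = a + b − a·b on (0.3500, 0.1625) = 0.4556
  ¬(γ ∨ (¬γ ∧ ¬α)) = 1 − 0.4556 = 0.5444
  → value = 0.5444
Under Gödel:
  ¬γ = 1 − 0.35 = 0.65
  ¬α = 1 − 0.75 = 0.25
  ¬γ ∧ ¬α = min(a, b) on (0.65, 0.25) = 0.25
  γ ∨ (¬γ ∧ ¬α) = max(a, b) on (0.35, 0.25) = 0.35
  ¬(γ ∨ (¬γ ∧ ¬α)) = 1 − 0.35 = 0.65
  → value = 0.6500
|0.5444 − 0.6500| = 0.106

0.106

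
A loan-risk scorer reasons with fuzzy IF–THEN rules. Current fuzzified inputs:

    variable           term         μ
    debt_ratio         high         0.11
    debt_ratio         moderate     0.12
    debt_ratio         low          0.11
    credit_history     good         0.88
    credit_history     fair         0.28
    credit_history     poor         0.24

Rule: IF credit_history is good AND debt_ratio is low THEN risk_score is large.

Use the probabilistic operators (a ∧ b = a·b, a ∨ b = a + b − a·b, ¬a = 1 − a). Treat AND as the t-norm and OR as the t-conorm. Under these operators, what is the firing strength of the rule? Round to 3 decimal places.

firing strength: good=0.88, low=0.11; AND[a·b] → w = 0.0968

0.097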